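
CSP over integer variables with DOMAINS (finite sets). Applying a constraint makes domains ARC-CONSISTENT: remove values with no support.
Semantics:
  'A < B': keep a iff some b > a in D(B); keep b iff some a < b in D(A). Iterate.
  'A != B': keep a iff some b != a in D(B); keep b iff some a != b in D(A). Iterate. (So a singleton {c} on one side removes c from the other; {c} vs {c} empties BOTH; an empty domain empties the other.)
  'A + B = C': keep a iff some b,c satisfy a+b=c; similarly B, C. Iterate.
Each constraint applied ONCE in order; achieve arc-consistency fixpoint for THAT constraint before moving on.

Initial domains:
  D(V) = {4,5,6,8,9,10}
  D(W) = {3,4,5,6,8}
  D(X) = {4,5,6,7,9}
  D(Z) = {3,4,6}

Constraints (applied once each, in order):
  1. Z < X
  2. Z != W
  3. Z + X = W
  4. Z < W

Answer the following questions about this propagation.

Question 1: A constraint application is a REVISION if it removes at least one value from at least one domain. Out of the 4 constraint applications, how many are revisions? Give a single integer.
Answer: 1

Derivation:
Constraint 1 (Z < X) on D(Z)={3,4,6} D(X)={4,5,6,7,9}: no change => not a revision
Constraint 2 (Z != W) on D(Z)={3,4,6} D(W)={3,4,5,6,8}: no change => not a revision
Constraint 3 (Z + X = W) on D(Z)={3,4,6} D(X)={4,5,6,7,9} D(W)={3,4,5,6,8}: Z {3,4,6}->{3,4}; X {4,5,6,7,9}->{4,5}; W {3,4,5,6,8}->{8} => REVISION
Constraint 4 (Z < W) on D(Z)={3,4} D(W)={8}: no change => not a revision
Total revisions = 1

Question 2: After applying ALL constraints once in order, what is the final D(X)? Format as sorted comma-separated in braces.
Answer: {4,5}

Derivation:
Constraint 1 (Z < X) on D(Z)={3,4,6} D(X)={4,5,6,7,9}: no change
Constraint 2 (Z != W) on D(Z)={3,4,6} D(W)={3,4,5,6,8}: no change
Constraint 3 (Z + X = W) on D(Z)={3,4,6} D(X)={4,5,6,7,9} D(W)={3,4,5,6,8}: Z {3,4,6}->{3,4}; X {4,5,6,7,9}->{4,5}; W {3,4,5,6,8}->{8}
Constraint 4 (Z < W) on D(Z)={3,4} D(W)={8}: no change
So after all 4 constraints: D(X) = {4,5}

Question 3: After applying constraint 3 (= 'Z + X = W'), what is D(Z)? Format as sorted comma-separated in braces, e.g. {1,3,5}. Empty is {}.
Constraint 1 (Z < X) on D(Z)={3,4,6} D(X)={4,5,6,7,9}: no change
Constraint 2 (Z != W) on D(Z)={3,4,6} D(W)={3,4,5,6,8}: no change
Constraint 3 (Z + X = W) on D(Z)={3,4,6} D(X)={4,5,6,7,9} D(W)={3,4,5,6,8}: Z {3,4,6}->{3,4}; X {4,5,6,7,9}->{4,5}; W {3,4,5,6,8}->{8}
So after constraint 3: D(Z) = {3,4}

Answer: {3,4}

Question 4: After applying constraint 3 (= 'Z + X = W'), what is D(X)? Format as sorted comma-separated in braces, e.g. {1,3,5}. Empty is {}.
Constraint 1 (Z < X) on D(Z)={3,4,6} D(X)={4,5,6,7,9}: no change
Constraint 2 (Z != W) on D(Z)={3,4,6} D(W)={3,4,5,6,8}: no change
Constraint 3 (Z + X = W) on D(Z)={3,4,6} D(X)={4,5,6,7,9} D(W)={3,4,5,6,8}: Z {3,4,6}->{3,4}; X {4,5,6,7,9}->{4,5}; W {3,4,5,6,8}->{8}
So after constraint 3: D(X) = {4,5}

Answer: {4,5}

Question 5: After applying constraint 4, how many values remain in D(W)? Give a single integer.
Constraint 1 (Z < X) on D(Z)={3,4,6} D(X)={4,5,6,7,9}: no change
Constraint 2 (Z != W) on D(Z)={3,4,6} D(W)={3,4,5,6,8}: no change
Constraint 3 (Z + X = W) on D(Z)={3,4,6} D(X)={4,5,6,7,9} D(W)={3,4,5,6,8}: Z {3,4,6}->{3,4}; X {4,5,6,7,9}->{4,5}; W {3,4,5,6,8}->{8}
Constraint 4 (Z < W) on D(Z)={3,4} D(W)={8}: no change
So after constraint 4: D(W)={8}, size = 1

Answer: 1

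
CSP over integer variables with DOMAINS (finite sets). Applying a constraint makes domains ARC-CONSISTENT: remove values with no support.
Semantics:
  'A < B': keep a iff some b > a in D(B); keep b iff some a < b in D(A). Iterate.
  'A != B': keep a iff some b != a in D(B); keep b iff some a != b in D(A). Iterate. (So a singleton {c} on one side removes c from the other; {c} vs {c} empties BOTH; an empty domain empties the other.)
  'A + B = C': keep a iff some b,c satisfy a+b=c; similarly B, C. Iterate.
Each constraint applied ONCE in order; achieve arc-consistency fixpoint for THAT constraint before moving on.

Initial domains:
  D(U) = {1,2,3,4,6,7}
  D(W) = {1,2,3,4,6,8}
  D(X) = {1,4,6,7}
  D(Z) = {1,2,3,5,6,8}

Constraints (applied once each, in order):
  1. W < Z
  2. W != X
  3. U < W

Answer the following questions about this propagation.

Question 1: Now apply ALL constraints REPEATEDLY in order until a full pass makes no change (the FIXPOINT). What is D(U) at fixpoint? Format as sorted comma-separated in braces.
Answer: {1,2,3,4}

Derivation:
pass 0 (initial): D(U)={1,2,3,4,6,7}
pass 1: U {1,2,3,4,6,7}->{1,2,3,4}; W {1,2,3,4,6,8}->{2,3,4,6}; Z {1,2,3,5,6,8}->{2,3,5,6,8}
pass 2: Z {2,3,5,6,8}->{3,5,6,8}
pass 3: no change
Fixpoint after 3 passes: D(U) = {1,2,3,4}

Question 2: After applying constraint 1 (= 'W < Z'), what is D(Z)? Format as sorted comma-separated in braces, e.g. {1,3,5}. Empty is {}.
Answer: {2,3,5,6,8}

Derivation:
Constraint 1 (W < Z) on D(W)={1,2,3,4,6,8} D(Z)={1,2,3,5,6,8}: W {1,2,3,4,6,8}->{1,2,3,4,6}; Z {1,2,3,5,6,8}->{2,3,5,6,8}
So after constraint 1: D(Z) = {2,3,5,6,8}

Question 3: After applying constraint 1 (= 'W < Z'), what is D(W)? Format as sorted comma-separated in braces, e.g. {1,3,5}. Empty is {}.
Constraint 1 (W < Z) on D(W)={1,2,3,4,6,8} D(Z)={1,2,3,5,6,8}: W {1,2,3,4,6,8}->{1,2,3,4,6}; Z {1,2,3,5,6,8}->{2,3,5,6,8}
So after constraint 1: D(W) = {1,2,3,4,6}

Answer: {1,2,3,4,6}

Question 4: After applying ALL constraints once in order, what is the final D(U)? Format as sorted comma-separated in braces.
Constraint 1 (W < Z) on D(W)={1,2,3,4,6,8} D(Z)={1,2,3,5,6,8}: W {1,2,3,4,6,8}->{1,2,3,4,6}; Z {1,2,3,5,6,8}->{2,3,5,6,8}
Constraint 2 (W != X) on D(W)={1,2,3,4,6} D(X)={1,4,6,7}: no change
Constraint 3 (U < W) on D(U)={1,2,3,4,6,7} D(W)={1,2,3,4,6}: U {1,2,3,4,6,7}->{1,2,3,4}; W {1,2,3,4,6}->{2,3,4,6}
So after all 3 constraints: D(U) = {1,2,3,4}

Answer: {1,2,3,4}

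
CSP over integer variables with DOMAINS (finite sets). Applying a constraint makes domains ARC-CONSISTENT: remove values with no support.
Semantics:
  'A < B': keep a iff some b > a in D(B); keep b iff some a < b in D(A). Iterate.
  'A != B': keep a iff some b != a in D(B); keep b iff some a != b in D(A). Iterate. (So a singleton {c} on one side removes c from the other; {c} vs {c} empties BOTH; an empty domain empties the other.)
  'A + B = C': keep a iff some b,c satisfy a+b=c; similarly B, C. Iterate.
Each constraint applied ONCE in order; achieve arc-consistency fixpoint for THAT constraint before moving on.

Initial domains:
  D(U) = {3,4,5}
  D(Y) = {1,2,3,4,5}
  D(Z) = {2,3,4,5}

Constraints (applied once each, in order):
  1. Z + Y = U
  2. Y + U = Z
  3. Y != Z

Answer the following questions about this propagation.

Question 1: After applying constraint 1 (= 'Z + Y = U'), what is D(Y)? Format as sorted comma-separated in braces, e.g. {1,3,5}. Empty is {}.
Answer: {1,2,3}

Derivation:
Constraint 1 (Z + Y = U) on D(Z)={2,3,4,5} D(Y)={1,2,3,4,5} D(U)={3,4,5}: Z {2,3,4,5}->{2,3,4}; Y {1,2,3,4,5}->{1,2,3}
So after constraint 1: D(Y) = {1,2,3}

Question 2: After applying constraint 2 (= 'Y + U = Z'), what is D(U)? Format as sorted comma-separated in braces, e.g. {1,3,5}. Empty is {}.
Answer: {3}

Derivation:
Constraint 1 (Z + Y = U) on D(Z)={2,3,4,5} D(Y)={1,2,3,4,5} D(U)={3,4,5}: Z {2,3,4,5}->{2,3,4}; Y {1,2,3,4,5}->{1,2,3}
Constraint 2 (Y + U = Z) on D(Y)={1,2,3} D(U)={3,4,5} D(Z)={2,3,4}: Y {1,2,3}->{1}; U {3,4,5}->{3}; Z {2,3,4}->{4}
So after constraint 2: D(U) = {3}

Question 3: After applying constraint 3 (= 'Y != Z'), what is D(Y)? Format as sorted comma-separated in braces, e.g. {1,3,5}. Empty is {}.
Answer: {1}

Derivation:
Constraint 1 (Z + Y = U) on D(Z)={2,3,4,5} D(Y)={1,2,3,4,5} D(U)={3,4,5}: Z {2,3,4,5}->{2,3,4}; Y {1,2,3,4,5}->{1,2,3}
Constraint 2 (Y + U = Z) on D(Y)={1,2,3} D(U)={3,4,5} D(Z)={2,3,4}: Y {1,2,3}->{1}; U {3,4,5}->{3}; Z {2,3,4}->{4}
Constraint 3 (Y != Z) on D(Y)={1} D(Z)={4}: no change
So after constraint 3: D(Y) = {1}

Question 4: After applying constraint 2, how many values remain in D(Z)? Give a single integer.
Constraint 1 (Z + Y = U) on D(Z)={2,3,4,5} D(Y)={1,2,3,4,5} D(U)={3,4,5}: Z {2,3,4,5}->{2,3,4}; Y {1,2,3,4,5}->{1,2,3}
Constraint 2 (Y + U = Z) on D(Y)={1,2,3} D(U)={3,4,5} D(Z)={2,3,4}: Y {1,2,3}->{1}; U {3,4,5}->{3}; Z {2,3,4}->{4}
So after constraint 2: D(Z)={4}, size = 1

Answer: 1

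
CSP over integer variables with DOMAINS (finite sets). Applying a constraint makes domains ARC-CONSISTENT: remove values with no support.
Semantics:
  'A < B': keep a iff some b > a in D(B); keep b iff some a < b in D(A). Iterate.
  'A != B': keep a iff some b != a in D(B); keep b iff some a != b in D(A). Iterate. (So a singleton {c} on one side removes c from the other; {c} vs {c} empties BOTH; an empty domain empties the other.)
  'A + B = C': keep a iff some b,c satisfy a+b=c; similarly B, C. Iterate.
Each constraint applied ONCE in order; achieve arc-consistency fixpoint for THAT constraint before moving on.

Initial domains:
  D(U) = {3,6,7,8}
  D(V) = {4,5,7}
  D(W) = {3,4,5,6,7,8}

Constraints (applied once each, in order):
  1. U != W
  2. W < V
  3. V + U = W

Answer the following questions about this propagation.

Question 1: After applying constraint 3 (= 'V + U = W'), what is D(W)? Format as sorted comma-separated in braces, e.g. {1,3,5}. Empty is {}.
Answer: {}

Derivation:
Constraint 1 (U != W) on D(U)={3,6,7,8} D(W)={3,4,5,6,7,8}: no change
Constraint 2 (W < V) on D(W)={3,4,5,6,7,8} D(V)={4,5,7}: W {3,4,5,6,7,8}->{3,4,5,6}
Constraint 3 (V + U = W) on D(V)={4,5,7} D(U)={3,6,7,8} D(W)={3,4,5,6}: V {4,5,7}->{}; U {3,6,7,8}->{}; W {3,4,5,6}->{}
So after constraint 3: D(W) = {}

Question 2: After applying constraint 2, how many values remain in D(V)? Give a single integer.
Constraint 1 (U != W) on D(U)={3,6,7,8} D(W)={3,4,5,6,7,8}: no change
Constraint 2 (W < V) on D(W)={3,4,5,6,7,8} D(V)={4,5,7}: W {3,4,5,6,7,8}->{3,4,5,6}
So after constraint 2: D(V)={4,5,7}, size = 3

Answer: 3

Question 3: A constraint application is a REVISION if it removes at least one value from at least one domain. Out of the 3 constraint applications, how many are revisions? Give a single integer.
Constraint 1 (U != W) on D(U)={3,6,7,8} D(W)={3,4,5,6,7,8}: no change => not a revision
Constraint 2 (W < V) on D(W)={3,4,5,6,7,8} D(V)={4,5,7}: W {3,4,5,6,7,8}->{3,4,5,6} => REVISION
Constraint 3 (V + U = W) on D(V)={4,5,7} D(U)={3,6,7,8} D(W)={3,4,5,6}: V {4,5,7}->{}; U {3,6,7,8}->{}; W {3,4,5,6}->{} => REVISION
Total revisions = 2

Answer: 2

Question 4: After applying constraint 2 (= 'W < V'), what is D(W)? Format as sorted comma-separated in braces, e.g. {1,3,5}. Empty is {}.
Answer: {3,4,5,6}

Derivation:
Constraint 1 (U != W) on D(U)={3,6,7,8} D(W)={3,4,5,6,7,8}: no change
Constraint 2 (W < V) on D(W)={3,4,5,6,7,8} D(V)={4,5,7}: W {3,4,5,6,7,8}->{3,4,5,6}
So after constraint 2: D(W) = {3,4,5,6}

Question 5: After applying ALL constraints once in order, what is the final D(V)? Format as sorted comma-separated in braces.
Answer: {}

Derivation:
Constraint 1 (U != W) on D(U)={3,6,7,8} D(W)={3,4,5,6,7,8}: no change
Constraint 2 (W < V) on D(W)={3,4,5,6,7,8} D(V)={4,5,7}: W {3,4,5,6,7,8}->{3,4,5,6}
Constraint 3 (V + U = W) on D(V)={4,5,7} D(U)={3,6,7,8} D(W)={3,4,5,6}: V {4,5,7}->{}; U {3,6,7,8}->{}; W {3,4,5,6}->{}
So after all 3 constraints: D(V) = {}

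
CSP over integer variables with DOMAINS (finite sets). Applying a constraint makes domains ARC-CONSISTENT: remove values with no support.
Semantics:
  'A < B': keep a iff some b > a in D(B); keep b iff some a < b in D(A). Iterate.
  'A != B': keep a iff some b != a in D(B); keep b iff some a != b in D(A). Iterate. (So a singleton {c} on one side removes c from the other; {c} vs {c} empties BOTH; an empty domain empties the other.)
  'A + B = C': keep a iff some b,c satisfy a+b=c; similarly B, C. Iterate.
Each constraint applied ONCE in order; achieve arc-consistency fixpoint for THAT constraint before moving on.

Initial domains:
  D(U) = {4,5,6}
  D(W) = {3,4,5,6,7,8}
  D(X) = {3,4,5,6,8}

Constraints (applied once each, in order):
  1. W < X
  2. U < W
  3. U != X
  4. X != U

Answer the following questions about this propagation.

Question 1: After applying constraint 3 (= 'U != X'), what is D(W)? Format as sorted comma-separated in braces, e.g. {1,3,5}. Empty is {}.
Constraint 1 (W < X) on D(W)={3,4,5,6,7,8} D(X)={3,4,5,6,8}: W {3,4,5,6,7,8}->{3,4,5,6,7}; X {3,4,5,6,8}->{4,5,6,8}
Constraint 2 (U < W) on D(U)={4,5,6} D(W)={3,4,5,6,7}: W {3,4,5,6,7}->{5,6,7}
Constraint 3 (U != X) on D(U)={4,5,6} D(X)={4,5,6,8}: no change
So after constraint 3: D(W) = {5,6,7}

Answer: {5,6,7}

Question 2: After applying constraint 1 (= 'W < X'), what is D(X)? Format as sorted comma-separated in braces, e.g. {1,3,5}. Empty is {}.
Answer: {4,5,6,8}

Derivation:
Constraint 1 (W < X) on D(W)={3,4,5,6,7,8} D(X)={3,4,5,6,8}: W {3,4,5,6,7,8}->{3,4,5,6,7}; X {3,4,5,6,8}->{4,5,6,8}
So after constraint 1: D(X) = {4,5,6,8}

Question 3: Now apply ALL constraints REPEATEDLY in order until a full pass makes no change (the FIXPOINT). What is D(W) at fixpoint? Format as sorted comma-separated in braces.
Answer: {5,6,7}

Derivation:
pass 0 (initial): D(W)={3,4,5,6,7,8}
pass 1: W {3,4,5,6,7,8}->{5,6,7}; X {3,4,5,6,8}->{4,5,6,8}
pass 2: X {4,5,6,8}->{6,8}
pass 3: no change
Fixpoint after 3 passes: D(W) = {5,6,7}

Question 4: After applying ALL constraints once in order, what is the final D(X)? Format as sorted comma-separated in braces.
Answer: {4,5,6,8}

Derivation:
Constraint 1 (W < X) on D(W)={3,4,5,6,7,8} D(X)={3,4,5,6,8}: W {3,4,5,6,7,8}->{3,4,5,6,7}; X {3,4,5,6,8}->{4,5,6,8}
Constraint 2 (U < W) on D(U)={4,5,6} D(W)={3,4,5,6,7}: W {3,4,5,6,7}->{5,6,7}
Constraint 3 (U != X) on D(U)={4,5,6} D(X)={4,5,6,8}: no change
Constraint 4 (X != U) on D(X)={4,5,6,8} D(U)={4,5,6}: no change
So after all 4 constraints: D(X) = {4,5,6,8}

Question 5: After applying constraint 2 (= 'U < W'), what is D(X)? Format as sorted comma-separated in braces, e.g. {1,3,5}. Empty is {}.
Constraint 1 (W < X) on D(W)={3,4,5,6,7,8} D(X)={3,4,5,6,8}: W {3,4,5,6,7,8}->{3,4,5,6,7}; X {3,4,5,6,8}->{4,5,6,8}
Constraint 2 (U < W) on D(U)={4,5,6} D(W)={3,4,5,6,7}: W {3,4,5,6,7}->{5,6,7}
So after constraint 2: D(X) = {4,5,6,8}

Answer: {4,5,6,8}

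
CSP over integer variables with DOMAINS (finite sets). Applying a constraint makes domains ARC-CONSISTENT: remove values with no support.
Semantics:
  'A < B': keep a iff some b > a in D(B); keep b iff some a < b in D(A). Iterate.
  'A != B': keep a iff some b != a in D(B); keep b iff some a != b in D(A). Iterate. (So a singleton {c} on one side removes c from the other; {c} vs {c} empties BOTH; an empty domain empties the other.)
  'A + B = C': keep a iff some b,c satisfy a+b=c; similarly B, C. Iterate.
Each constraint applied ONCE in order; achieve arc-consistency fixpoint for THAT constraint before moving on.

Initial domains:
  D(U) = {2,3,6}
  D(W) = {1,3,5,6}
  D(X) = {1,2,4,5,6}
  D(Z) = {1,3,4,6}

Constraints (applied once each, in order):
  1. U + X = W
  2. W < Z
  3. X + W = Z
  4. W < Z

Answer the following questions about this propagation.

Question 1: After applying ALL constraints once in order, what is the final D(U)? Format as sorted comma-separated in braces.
Answer: {2,3}

Derivation:
Constraint 1 (U + X = W) on D(U)={2,3,6} D(X)={1,2,4,5,6} D(W)={1,3,5,6}: U {2,3,6}->{2,3}; X {1,2,4,5,6}->{1,2,4}; W {1,3,5,6}->{3,5,6}
Constraint 2 (W < Z) on D(W)={3,5,6} D(Z)={1,3,4,6}: W {3,5,6}->{3,5}; Z {1,3,4,6}->{4,6}
Constraint 3 (X + W = Z) on D(X)={1,2,4} D(W)={3,5} D(Z)={4,6}: X {1,2,4}->{1}
Constraint 4 (W < Z) on D(W)={3,5} D(Z)={4,6}: no change
So after all 4 constraints: D(U) = {2,3}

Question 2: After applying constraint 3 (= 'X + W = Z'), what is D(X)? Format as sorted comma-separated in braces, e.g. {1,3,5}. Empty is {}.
Constraint 1 (U + X = W) on D(U)={2,3,6} D(X)={1,2,4,5,6} D(W)={1,3,5,6}: U {2,3,6}->{2,3}; X {1,2,4,5,6}->{1,2,4}; W {1,3,5,6}->{3,5,6}
Constraint 2 (W < Z) on D(W)={3,5,6} D(Z)={1,3,4,6}: W {3,5,6}->{3,5}; Z {1,3,4,6}->{4,6}
Constraint 3 (X + W = Z) on D(X)={1,2,4} D(W)={3,5} D(Z)={4,6}: X {1,2,4}->{1}
So after constraint 3: D(X) = {1}

Answer: {1}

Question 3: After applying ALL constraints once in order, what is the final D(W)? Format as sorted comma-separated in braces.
Answer: {3,5}

Derivation:
Constraint 1 (U + X = W) on D(U)={2,3,6} D(X)={1,2,4,5,6} D(W)={1,3,5,6}: U {2,3,6}->{2,3}; X {1,2,4,5,6}->{1,2,4}; W {1,3,5,6}->{3,5,6}
Constraint 2 (W < Z) on D(W)={3,5,6} D(Z)={1,3,4,6}: W {3,5,6}->{3,5}; Z {1,3,4,6}->{4,6}
Constraint 3 (X + W = Z) on D(X)={1,2,4} D(W)={3,5} D(Z)={4,6}: X {1,2,4}->{1}
Constraint 4 (W < Z) on D(W)={3,5} D(Z)={4,6}: no change
So after all 4 constraints: D(W) = {3,5}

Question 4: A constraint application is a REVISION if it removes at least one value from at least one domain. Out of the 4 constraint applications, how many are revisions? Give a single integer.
Answer: 3

Derivation:
Constraint 1 (U + X = W) on D(U)={2,3,6} D(X)={1,2,4,5,6} D(W)={1,3,5,6}: U {2,3,6}->{2,3}; X {1,2,4,5,6}->{1,2,4}; W {1,3,5,6}->{3,5,6} => REVISION
Constraint 2 (W < Z) on D(W)={3,5,6} D(Z)={1,3,4,6}: W {3,5,6}->{3,5}; Z {1,3,4,6}->{4,6} => REVISION
Constraint 3 (X + W = Z) on D(X)={1,2,4} D(W)={3,5} D(Z)={4,6}: X {1,2,4}->{1} => REVISION
Constraint 4 (W < Z) on D(W)={3,5} D(Z)={4,6}: no change => not a revision
Total revisions = 3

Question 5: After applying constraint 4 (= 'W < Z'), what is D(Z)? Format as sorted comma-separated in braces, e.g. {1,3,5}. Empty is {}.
Answer: {4,6}

Derivation:
Constraint 1 (U + X = W) on D(U)={2,3,6} D(X)={1,2,4,5,6} D(W)={1,3,5,6}: U {2,3,6}->{2,3}; X {1,2,4,5,6}->{1,2,4}; W {1,3,5,6}->{3,5,6}
Constraint 2 (W < Z) on D(W)={3,5,6} D(Z)={1,3,4,6}: W {3,5,6}->{3,5}; Z {1,3,4,6}->{4,6}
Constraint 3 (X + W = Z) on D(X)={1,2,4} D(W)={3,5} D(Z)={4,6}: X {1,2,4}->{1}
Constraint 4 (W < Z) on D(W)={3,5} D(Z)={4,6}: no change
So after constraint 4: D(Z) = {4,6}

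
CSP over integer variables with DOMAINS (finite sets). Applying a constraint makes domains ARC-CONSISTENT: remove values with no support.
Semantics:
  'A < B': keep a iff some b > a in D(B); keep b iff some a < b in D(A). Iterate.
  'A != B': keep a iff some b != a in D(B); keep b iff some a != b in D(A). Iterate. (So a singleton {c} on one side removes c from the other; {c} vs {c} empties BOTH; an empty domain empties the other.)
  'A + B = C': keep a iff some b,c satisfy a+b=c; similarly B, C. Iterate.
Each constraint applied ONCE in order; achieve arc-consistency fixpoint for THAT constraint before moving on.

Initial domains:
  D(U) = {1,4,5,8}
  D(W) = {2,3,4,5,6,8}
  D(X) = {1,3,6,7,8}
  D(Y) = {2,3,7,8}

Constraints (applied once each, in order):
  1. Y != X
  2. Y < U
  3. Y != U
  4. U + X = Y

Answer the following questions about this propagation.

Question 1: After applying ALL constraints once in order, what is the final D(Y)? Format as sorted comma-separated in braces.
Answer: {7}

Derivation:
Constraint 1 (Y != X) on D(Y)={2,3,7,8} D(X)={1,3,6,7,8}: no change
Constraint 2 (Y < U) on D(Y)={2,3,7,8} D(U)={1,4,5,8}: Y {2,3,7,8}->{2,3,7}; U {1,4,5,8}->{4,5,8}
Constraint 3 (Y != U) on D(Y)={2,3,7} D(U)={4,5,8}: no change
Constraint 4 (U + X = Y) on D(U)={4,5,8} D(X)={1,3,6,7,8} D(Y)={2,3,7}: U {4,5,8}->{4}; X {1,3,6,7,8}->{3}; Y {2,3,7}->{7}
So after all 4 constraints: D(Y) = {7}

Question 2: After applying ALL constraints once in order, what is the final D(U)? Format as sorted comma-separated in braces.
Answer: {4}

Derivation:
Constraint 1 (Y != X) on D(Y)={2,3,7,8} D(X)={1,3,6,7,8}: no change
Constraint 2 (Y < U) on D(Y)={2,3,7,8} D(U)={1,4,5,8}: Y {2,3,7,8}->{2,3,7}; U {1,4,5,8}->{4,5,8}
Constraint 3 (Y != U) on D(Y)={2,3,7} D(U)={4,5,8}: no change
Constraint 4 (U + X = Y) on D(U)={4,5,8} D(X)={1,3,6,7,8} D(Y)={2,3,7}: U {4,5,8}->{4}; X {1,3,6,7,8}->{3}; Y {2,3,7}->{7}
So after all 4 constraints: D(U) = {4}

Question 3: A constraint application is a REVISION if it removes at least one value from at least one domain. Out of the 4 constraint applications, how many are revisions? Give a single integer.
Constraint 1 (Y != X) on D(Y)={2,3,7,8} D(X)={1,3,6,7,8}: no change => not a revision
Constraint 2 (Y < U) on D(Y)={2,3,7,8} D(U)={1,4,5,8}: Y {2,3,7,8}->{2,3,7}; U {1,4,5,8}->{4,5,8} => REVISION
Constraint 3 (Y != U) on D(Y)={2,3,7} D(U)={4,5,8}: no change => not a revision
Constraint 4 (U + X = Y) on D(U)={4,5,8} D(X)={1,3,6,7,8} D(Y)={2,3,7}: U {4,5,8}->{4}; X {1,3,6,7,8}->{3}; Y {2,3,7}->{7} => REVISION
Total revisions = 2

Answer: 2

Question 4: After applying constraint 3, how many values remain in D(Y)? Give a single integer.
Constraint 1 (Y != X) on D(Y)={2,3,7,8} D(X)={1,3,6,7,8}: no change
Constraint 2 (Y < U) on D(Y)={2,3,7,8} D(U)={1,4,5,8}: Y {2,3,7,8}->{2,3,7}; U {1,4,5,8}->{4,5,8}
Constraint 3 (Y != U) on D(Y)={2,3,7} D(U)={4,5,8}: no change
So after constraint 3: D(Y)={2,3,7}, size = 3

Answer: 3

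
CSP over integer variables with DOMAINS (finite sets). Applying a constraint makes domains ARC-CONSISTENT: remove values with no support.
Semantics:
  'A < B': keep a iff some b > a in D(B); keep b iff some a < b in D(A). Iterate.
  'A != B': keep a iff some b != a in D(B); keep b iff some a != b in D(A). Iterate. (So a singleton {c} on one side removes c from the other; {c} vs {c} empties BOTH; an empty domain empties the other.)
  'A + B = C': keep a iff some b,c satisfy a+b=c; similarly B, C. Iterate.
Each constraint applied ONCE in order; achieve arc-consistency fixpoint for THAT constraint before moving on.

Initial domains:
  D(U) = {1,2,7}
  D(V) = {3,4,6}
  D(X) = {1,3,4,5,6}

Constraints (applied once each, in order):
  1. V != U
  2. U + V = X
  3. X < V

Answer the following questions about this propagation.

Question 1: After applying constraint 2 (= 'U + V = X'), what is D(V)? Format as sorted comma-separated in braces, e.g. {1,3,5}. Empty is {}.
Constraint 1 (V != U) on D(V)={3,4,6} D(U)={1,2,7}: no change
Constraint 2 (U + V = X) on D(U)={1,2,7} D(V)={3,4,6} D(X)={1,3,4,5,6}: U {1,2,7}->{1,2}; V {3,4,6}->{3,4}; X {1,3,4,5,6}->{4,5,6}
So after constraint 2: D(V) = {3,4}

Answer: {3,4}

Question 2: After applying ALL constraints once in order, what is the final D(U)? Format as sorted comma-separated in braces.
Constraint 1 (V != U) on D(V)={3,4,6} D(U)={1,2,7}: no change
Constraint 2 (U + V = X) on D(U)={1,2,7} D(V)={3,4,6} D(X)={1,3,4,5,6}: U {1,2,7}->{1,2}; V {3,4,6}->{3,4}; X {1,3,4,5,6}->{4,5,6}
Constraint 3 (X < V) on D(X)={4,5,6} D(V)={3,4}: X {4,5,6}->{}; V {3,4}->{}
So after all 3 constraints: D(U) = {1,2}

Answer: {1,2}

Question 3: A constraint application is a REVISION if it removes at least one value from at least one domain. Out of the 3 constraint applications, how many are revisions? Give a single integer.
Answer: 2

Derivation:
Constraint 1 (V != U) on D(V)={3,4,6} D(U)={1,2,7}: no change => not a revision
Constraint 2 (U + V = X) on D(U)={1,2,7} D(V)={3,4,6} D(X)={1,3,4,5,6}: U {1,2,7}->{1,2}; V {3,4,6}->{3,4}; X {1,3,4,5,6}->{4,5,6} => REVISION
Constraint 3 (X < V) on D(X)={4,5,6} D(V)={3,4}: X {4,5,6}->{}; V {3,4}->{} => REVISION
Total revisions = 2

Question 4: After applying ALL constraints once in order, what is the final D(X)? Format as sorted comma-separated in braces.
Constraint 1 (V != U) on D(V)={3,4,6} D(U)={1,2,7}: no change
Constraint 2 (U + V = X) on D(U)={1,2,7} D(V)={3,4,6} D(X)={1,3,4,5,6}: U {1,2,7}->{1,2}; V {3,4,6}->{3,4}; X {1,3,4,5,6}->{4,5,6}
Constraint 3 (X < V) on D(X)={4,5,6} D(V)={3,4}: X {4,5,6}->{}; V {3,4}->{}
So after all 3 constraints: D(X) = {}

Answer: {}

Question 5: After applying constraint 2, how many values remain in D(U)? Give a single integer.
Constraint 1 (V != U) on D(V)={3,4,6} D(U)={1,2,7}: no change
Constraint 2 (U + V = X) on D(U)={1,2,7} D(V)={3,4,6} D(X)={1,3,4,5,6}: U {1,2,7}->{1,2}; V {3,4,6}->{3,4}; X {1,3,4,5,6}->{4,5,6}
So after constraint 2: D(U)={1,2}, size = 2

Answer: 2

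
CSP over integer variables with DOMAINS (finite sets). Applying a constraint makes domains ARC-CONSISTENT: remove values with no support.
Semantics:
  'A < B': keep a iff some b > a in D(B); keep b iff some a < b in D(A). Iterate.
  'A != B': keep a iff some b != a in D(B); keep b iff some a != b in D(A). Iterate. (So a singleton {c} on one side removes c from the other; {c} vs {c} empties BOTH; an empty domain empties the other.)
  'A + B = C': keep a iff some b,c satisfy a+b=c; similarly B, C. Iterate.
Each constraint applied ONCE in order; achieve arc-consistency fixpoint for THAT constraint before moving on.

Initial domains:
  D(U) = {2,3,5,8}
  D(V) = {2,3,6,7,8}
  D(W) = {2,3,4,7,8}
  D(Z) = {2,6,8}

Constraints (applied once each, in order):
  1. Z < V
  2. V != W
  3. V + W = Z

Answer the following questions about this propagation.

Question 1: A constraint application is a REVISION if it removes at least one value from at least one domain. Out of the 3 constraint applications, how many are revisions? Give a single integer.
Constraint 1 (Z < V) on D(Z)={2,6,8} D(V)={2,3,6,7,8}: Z {2,6,8}->{2,6}; V {2,3,6,7,8}->{3,6,7,8} => REVISION
Constraint 2 (V != W) on D(V)={3,6,7,8} D(W)={2,3,4,7,8}: no change => not a revision
Constraint 3 (V + W = Z) on D(V)={3,6,7,8} D(W)={2,3,4,7,8} D(Z)={2,6}: V {3,6,7,8}->{3}; W {2,3,4,7,8}->{3}; Z {2,6}->{6} => REVISION
Total revisions = 2

Answer: 2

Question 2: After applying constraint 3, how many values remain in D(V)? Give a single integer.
Constraint 1 (Z < V) on D(Z)={2,6,8} D(V)={2,3,6,7,8}: Z {2,6,8}->{2,6}; V {2,3,6,7,8}->{3,6,7,8}
Constraint 2 (V != W) on D(V)={3,6,7,8} D(W)={2,3,4,7,8}: no change
Constraint 3 (V + W = Z) on D(V)={3,6,7,8} D(W)={2,3,4,7,8} D(Z)={2,6}: V {3,6,7,8}->{3}; W {2,3,4,7,8}->{3}; Z {2,6}->{6}
So after constraint 3: D(V)={3}, size = 1

Answer: 1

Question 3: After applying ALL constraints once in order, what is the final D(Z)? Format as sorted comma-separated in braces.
Constraint 1 (Z < V) on D(Z)={2,6,8} D(V)={2,3,6,7,8}: Z {2,6,8}->{2,6}; V {2,3,6,7,8}->{3,6,7,8}
Constraint 2 (V != W) on D(V)={3,6,7,8} D(W)={2,3,4,7,8}: no change
Constraint 3 (V + W = Z) on D(V)={3,6,7,8} D(W)={2,3,4,7,8} D(Z)={2,6}: V {3,6,7,8}->{3}; W {2,3,4,7,8}->{3}; Z {2,6}->{6}
So after all 3 constraints: D(Z) = {6}

Answer: {6}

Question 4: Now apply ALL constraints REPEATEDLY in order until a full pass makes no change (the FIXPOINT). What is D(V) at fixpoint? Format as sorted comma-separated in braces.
Answer: {}

Derivation:
pass 0 (initial): D(V)={2,3,6,7,8}
pass 1: V {2,3,6,7,8}->{3}; W {2,3,4,7,8}->{3}; Z {2,6,8}->{6}
pass 2: V {3}->{}; W {3}->{}; Z {6}->{}
pass 3: no change
Fixpoint after 3 passes: D(V) = {}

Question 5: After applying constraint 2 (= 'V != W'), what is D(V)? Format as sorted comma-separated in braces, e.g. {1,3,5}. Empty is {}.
Answer: {3,6,7,8}

Derivation:
Constraint 1 (Z < V) on D(Z)={2,6,8} D(V)={2,3,6,7,8}: Z {2,6,8}->{2,6}; V {2,3,6,7,8}->{3,6,7,8}
Constraint 2 (V != W) on D(V)={3,6,7,8} D(W)={2,3,4,7,8}: no change
So after constraint 2: D(V) = {3,6,7,8}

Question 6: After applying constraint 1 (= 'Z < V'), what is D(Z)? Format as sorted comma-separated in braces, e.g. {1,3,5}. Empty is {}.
Answer: {2,6}

Derivation:
Constraint 1 (Z < V) on D(Z)={2,6,8} D(V)={2,3,6,7,8}: Z {2,6,8}->{2,6}; V {2,3,6,7,8}->{3,6,7,8}
So after constraint 1: D(Z) = {2,6}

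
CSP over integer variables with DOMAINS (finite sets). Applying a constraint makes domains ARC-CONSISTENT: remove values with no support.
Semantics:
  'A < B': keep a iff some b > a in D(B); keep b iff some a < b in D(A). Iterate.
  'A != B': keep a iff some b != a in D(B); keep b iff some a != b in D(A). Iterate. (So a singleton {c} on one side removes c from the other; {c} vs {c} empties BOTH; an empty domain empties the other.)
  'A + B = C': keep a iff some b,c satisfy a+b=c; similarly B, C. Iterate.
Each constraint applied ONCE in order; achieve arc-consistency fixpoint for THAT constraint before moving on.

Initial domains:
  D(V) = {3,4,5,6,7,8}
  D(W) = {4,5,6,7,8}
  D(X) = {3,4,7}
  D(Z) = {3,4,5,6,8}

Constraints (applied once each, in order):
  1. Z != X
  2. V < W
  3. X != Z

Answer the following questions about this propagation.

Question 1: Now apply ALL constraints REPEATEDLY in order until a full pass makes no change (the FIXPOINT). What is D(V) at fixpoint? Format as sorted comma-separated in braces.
pass 0 (initial): D(V)={3,4,5,6,7,8}
pass 1: V {3,4,5,6,7,8}->{3,4,5,6,7}
pass 2: no change
Fixpoint after 2 passes: D(V) = {3,4,5,6,7}

Answer: {3,4,5,6,7}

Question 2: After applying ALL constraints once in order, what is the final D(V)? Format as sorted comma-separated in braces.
Answer: {3,4,5,6,7}

Derivation:
Constraint 1 (Z != X) on D(Z)={3,4,5,6,8} D(X)={3,4,7}: no change
Constraint 2 (V < W) on D(V)={3,4,5,6,7,8} D(W)={4,5,6,7,8}: V {3,4,5,6,7,8}->{3,4,5,6,7}
Constraint 3 (X != Z) on D(X)={3,4,7} D(Z)={3,4,5,6,8}: no change
So after all 3 constraints: D(V) = {3,4,5,6,7}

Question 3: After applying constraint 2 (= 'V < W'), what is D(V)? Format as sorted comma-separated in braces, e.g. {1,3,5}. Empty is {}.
Answer: {3,4,5,6,7}

Derivation:
Constraint 1 (Z != X) on D(Z)={3,4,5,6,8} D(X)={3,4,7}: no change
Constraint 2 (V < W) on D(V)={3,4,5,6,7,8} D(W)={4,5,6,7,8}: V {3,4,5,6,7,8}->{3,4,5,6,7}
So after constraint 2: D(V) = {3,4,5,6,7}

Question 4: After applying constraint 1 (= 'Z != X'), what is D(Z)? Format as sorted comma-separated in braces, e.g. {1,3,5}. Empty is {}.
Answer: {3,4,5,6,8}

Derivation:
Constraint 1 (Z != X) on D(Z)={3,4,5,6,8} D(X)={3,4,7}: no change
So after constraint 1: D(Z) = {3,4,5,6,8}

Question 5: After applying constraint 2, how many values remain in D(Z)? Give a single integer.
Constraint 1 (Z != X) on D(Z)={3,4,5,6,8} D(X)={3,4,7}: no change
Constraint 2 (V < W) on D(V)={3,4,5,6,7,8} D(W)={4,5,6,7,8}: V {3,4,5,6,7,8}->{3,4,5,6,7}
So after constraint 2: D(Z)={3,4,5,6,8}, size = 5

Answer: 5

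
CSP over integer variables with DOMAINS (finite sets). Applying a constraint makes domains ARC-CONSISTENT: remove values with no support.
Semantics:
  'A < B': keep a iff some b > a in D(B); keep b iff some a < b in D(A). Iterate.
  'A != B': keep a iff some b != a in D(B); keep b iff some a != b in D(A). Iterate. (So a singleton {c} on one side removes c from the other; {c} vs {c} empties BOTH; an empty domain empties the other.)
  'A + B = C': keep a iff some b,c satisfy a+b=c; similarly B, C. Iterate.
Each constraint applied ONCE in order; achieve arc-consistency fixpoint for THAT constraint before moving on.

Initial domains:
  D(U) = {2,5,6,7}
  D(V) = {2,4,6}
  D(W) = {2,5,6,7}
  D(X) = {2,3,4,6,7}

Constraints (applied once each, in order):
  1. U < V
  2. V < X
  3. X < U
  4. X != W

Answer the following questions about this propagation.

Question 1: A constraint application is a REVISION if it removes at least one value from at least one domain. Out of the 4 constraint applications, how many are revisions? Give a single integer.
Constraint 1 (U < V) on D(U)={2,5,6,7} D(V)={2,4,6}: U {2,5,6,7}->{2,5}; V {2,4,6}->{4,6} => REVISION
Constraint 2 (V < X) on D(V)={4,6} D(X)={2,3,4,6,7}: X {2,3,4,6,7}->{6,7} => REVISION
Constraint 3 (X < U) on D(X)={6,7} D(U)={2,5}: X {6,7}->{}; U {2,5}->{} => REVISION
Constraint 4 (X != W) on D(X)={} D(W)={2,5,6,7}: W {2,5,6,7}->{} => REVISION
Total revisions = 4

Answer: 4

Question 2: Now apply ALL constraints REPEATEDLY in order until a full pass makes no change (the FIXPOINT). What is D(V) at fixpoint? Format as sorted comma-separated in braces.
Answer: {}

Derivation:
pass 0 (initial): D(V)={2,4,6}
pass 1: U {2,5,6,7}->{}; V {2,4,6}->{4,6}; W {2,5,6,7}->{}; X {2,3,4,6,7}->{}
pass 2: V {4,6}->{}
pass 3: no change
Fixpoint after 3 passes: D(V) = {}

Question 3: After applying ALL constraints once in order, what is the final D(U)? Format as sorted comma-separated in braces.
Answer: {}

Derivation:
Constraint 1 (U < V) on D(U)={2,5,6,7} D(V)={2,4,6}: U {2,5,6,7}->{2,5}; V {2,4,6}->{4,6}
Constraint 2 (V < X) on D(V)={4,6} D(X)={2,3,4,6,7}: X {2,3,4,6,7}->{6,7}
Constraint 3 (X < U) on D(X)={6,7} D(U)={2,5}: X {6,7}->{}; U {2,5}->{}
Constraint 4 (X != W) on D(X)={} D(W)={2,5,6,7}: W {2,5,6,7}->{}
So after all 4 constraints: D(U) = {}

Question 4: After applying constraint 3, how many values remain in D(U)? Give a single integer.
Answer: 0

Derivation:
Constraint 1 (U < V) on D(U)={2,5,6,7} D(V)={2,4,6}: U {2,5,6,7}->{2,5}; V {2,4,6}->{4,6}
Constraint 2 (V < X) on D(V)={4,6} D(X)={2,3,4,6,7}: X {2,3,4,6,7}->{6,7}
Constraint 3 (X < U) on D(X)={6,7} D(U)={2,5}: X {6,7}->{}; U {2,5}->{}
So after constraint 3: D(U)={}, size = 0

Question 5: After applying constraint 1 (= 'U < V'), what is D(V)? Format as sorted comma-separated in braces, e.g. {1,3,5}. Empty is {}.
Constraint 1 (U < V) on D(U)={2,5,6,7} D(V)={2,4,6}: U {2,5,6,7}->{2,5}; V {2,4,6}->{4,6}
So after constraint 1: D(V) = {4,6}

Answer: {4,6}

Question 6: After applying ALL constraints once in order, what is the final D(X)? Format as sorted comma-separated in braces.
Constraint 1 (U < V) on D(U)={2,5,6,7} D(V)={2,4,6}: U {2,5,6,7}->{2,5}; V {2,4,6}->{4,6}
Constraint 2 (V < X) on D(V)={4,6} D(X)={2,3,4,6,7}: X {2,3,4,6,7}->{6,7}
Constraint 3 (X < U) on D(X)={6,7} D(U)={2,5}: X {6,7}->{}; U {2,5}->{}
Constraint 4 (X != W) on D(X)={} D(W)={2,5,6,7}: W {2,5,6,7}->{}
So after all 4 constraints: D(X) = {}

Answer: {}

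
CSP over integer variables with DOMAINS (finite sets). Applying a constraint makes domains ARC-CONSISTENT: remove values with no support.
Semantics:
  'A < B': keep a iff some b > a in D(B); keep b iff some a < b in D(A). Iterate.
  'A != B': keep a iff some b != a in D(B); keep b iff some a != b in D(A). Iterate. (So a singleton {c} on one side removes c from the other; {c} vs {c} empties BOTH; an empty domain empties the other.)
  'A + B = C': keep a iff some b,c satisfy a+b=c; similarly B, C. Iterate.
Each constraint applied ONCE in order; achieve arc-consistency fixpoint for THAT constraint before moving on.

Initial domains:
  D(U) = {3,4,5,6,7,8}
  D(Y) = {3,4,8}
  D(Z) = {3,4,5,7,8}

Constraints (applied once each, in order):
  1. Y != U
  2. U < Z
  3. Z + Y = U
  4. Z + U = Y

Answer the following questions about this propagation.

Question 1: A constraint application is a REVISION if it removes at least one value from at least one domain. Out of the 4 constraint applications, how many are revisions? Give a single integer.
Answer: 3

Derivation:
Constraint 1 (Y != U) on D(Y)={3,4,8} D(U)={3,4,5,6,7,8}: no change => not a revision
Constraint 2 (U < Z) on D(U)={3,4,5,6,7,8} D(Z)={3,4,5,7,8}: U {3,4,5,6,7,8}->{3,4,5,6,7}; Z {3,4,5,7,8}->{4,5,7,8} => REVISION
Constraint 3 (Z + Y = U) on D(Z)={4,5,7,8} D(Y)={3,4,8} D(U)={3,4,5,6,7}: Z {4,5,7,8}->{4}; Y {3,4,8}->{3}; U {3,4,5,6,7}->{7} => REVISION
Constraint 4 (Z + U = Y) on D(Z)={4} D(U)={7} D(Y)={3}: Z {4}->{}; U {7}->{}; Y {3}->{} => REVISION
Total revisions = 3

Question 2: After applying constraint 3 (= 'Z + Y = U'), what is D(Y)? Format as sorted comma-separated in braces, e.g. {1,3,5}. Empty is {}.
Constraint 1 (Y != U) on D(Y)={3,4,8} D(U)={3,4,5,6,7,8}: no change
Constraint 2 (U < Z) on D(U)={3,4,5,6,7,8} D(Z)={3,4,5,7,8}: U {3,4,5,6,7,8}->{3,4,5,6,7}; Z {3,4,5,7,8}->{4,5,7,8}
Constraint 3 (Z + Y = U) on D(Z)={4,5,7,8} D(Y)={3,4,8} D(U)={3,4,5,6,7}: Z {4,5,7,8}->{4}; Y {3,4,8}->{3}; U {3,4,5,6,7}->{7}
So after constraint 3: D(Y) = {3}

Answer: {3}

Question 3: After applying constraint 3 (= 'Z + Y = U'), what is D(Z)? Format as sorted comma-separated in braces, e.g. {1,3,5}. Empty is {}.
Constraint 1 (Y != U) on D(Y)={3,4,8} D(U)={3,4,5,6,7,8}: no change
Constraint 2 (U < Z) on D(U)={3,4,5,6,7,8} D(Z)={3,4,5,7,8}: U {3,4,5,6,7,8}->{3,4,5,6,7}; Z {3,4,5,7,8}->{4,5,7,8}
Constraint 3 (Z + Y = U) on D(Z)={4,5,7,8} D(Y)={3,4,8} D(U)={3,4,5,6,7}: Z {4,5,7,8}->{4}; Y {3,4,8}->{3}; U {3,4,5,6,7}->{7}
So after constraint 3: D(Z) = {4}

Answer: {4}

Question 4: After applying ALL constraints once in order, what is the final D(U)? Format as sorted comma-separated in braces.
Answer: {}

Derivation:
Constraint 1 (Y != U) on D(Y)={3,4,8} D(U)={3,4,5,6,7,8}: no change
Constraint 2 (U < Z) on D(U)={3,4,5,6,7,8} D(Z)={3,4,5,7,8}: U {3,4,5,6,7,8}->{3,4,5,6,7}; Z {3,4,5,7,8}->{4,5,7,8}
Constraint 3 (Z + Y = U) on D(Z)={4,5,7,8} D(Y)={3,4,8} D(U)={3,4,5,6,7}: Z {4,5,7,8}->{4}; Y {3,4,8}->{3}; U {3,4,5,6,7}->{7}
Constraint 4 (Z + U = Y) on D(Z)={4} D(U)={7} D(Y)={3}: Z {4}->{}; U {7}->{}; Y {3}->{}
So after all 4 constraints: D(U) = {}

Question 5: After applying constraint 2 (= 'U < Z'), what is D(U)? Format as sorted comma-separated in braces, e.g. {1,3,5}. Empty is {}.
Constraint 1 (Y != U) on D(Y)={3,4,8} D(U)={3,4,5,6,7,8}: no change
Constraint 2 (U < Z) on D(U)={3,4,5,6,7,8} D(Z)={3,4,5,7,8}: U {3,4,5,6,7,8}->{3,4,5,6,7}; Z {3,4,5,7,8}->{4,5,7,8}
So after constraint 2: D(U) = {3,4,5,6,7}

Answer: {3,4,5,6,7}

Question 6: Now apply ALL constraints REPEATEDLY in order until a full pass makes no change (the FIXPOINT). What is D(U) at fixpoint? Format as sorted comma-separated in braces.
pass 0 (initial): D(U)={3,4,5,6,7,8}
pass 1: U {3,4,5,6,7,8}->{}; Y {3,4,8}->{}; Z {3,4,5,7,8}->{}
pass 2: no change
Fixpoint after 2 passes: D(U) = {}

Answer: {}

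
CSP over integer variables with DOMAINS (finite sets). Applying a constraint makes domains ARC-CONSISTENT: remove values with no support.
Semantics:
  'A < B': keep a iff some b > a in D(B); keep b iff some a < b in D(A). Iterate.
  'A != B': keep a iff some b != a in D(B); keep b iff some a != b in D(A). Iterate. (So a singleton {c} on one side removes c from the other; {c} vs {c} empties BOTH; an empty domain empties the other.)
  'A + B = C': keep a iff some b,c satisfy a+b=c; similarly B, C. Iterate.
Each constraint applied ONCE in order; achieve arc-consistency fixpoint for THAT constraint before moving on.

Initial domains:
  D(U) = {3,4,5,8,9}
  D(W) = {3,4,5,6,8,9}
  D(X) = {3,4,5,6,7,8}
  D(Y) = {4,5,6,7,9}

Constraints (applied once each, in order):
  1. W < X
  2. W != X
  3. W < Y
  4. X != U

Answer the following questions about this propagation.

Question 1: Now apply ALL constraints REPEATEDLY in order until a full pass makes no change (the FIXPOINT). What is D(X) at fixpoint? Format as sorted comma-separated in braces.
Answer: {4,5,6,7,8}

Derivation:
pass 0 (initial): D(X)={3,4,5,6,7,8}
pass 1: W {3,4,5,6,8,9}->{3,4,5,6}; X {3,4,5,6,7,8}->{4,5,6,7,8}
pass 2: no change
Fixpoint after 2 passes: D(X) = {4,5,6,7,8}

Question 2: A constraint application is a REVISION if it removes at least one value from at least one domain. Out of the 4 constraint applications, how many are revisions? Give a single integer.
Answer: 1

Derivation:
Constraint 1 (W < X) on D(W)={3,4,5,6,8,9} D(X)={3,4,5,6,7,8}: W {3,4,5,6,8,9}->{3,4,5,6}; X {3,4,5,6,7,8}->{4,5,6,7,8} => REVISION
Constraint 2 (W != X) on D(W)={3,4,5,6} D(X)={4,5,6,7,8}: no change => not a revision
Constraint 3 (W < Y) on D(W)={3,4,5,6} D(Y)={4,5,6,7,9}: no change => not a revision
Constraint 4 (X != U) on D(X)={4,5,6,7,8} D(U)={3,4,5,8,9}: no change => not a revision
Total revisions = 1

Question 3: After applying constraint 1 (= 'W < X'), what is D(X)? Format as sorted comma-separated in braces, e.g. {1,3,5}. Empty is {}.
Constraint 1 (W < X) on D(W)={3,4,5,6,8,9} D(X)={3,4,5,6,7,8}: W {3,4,5,6,8,9}->{3,4,5,6}; X {3,4,5,6,7,8}->{4,5,6,7,8}
So after constraint 1: D(X) = {4,5,6,7,8}

Answer: {4,5,6,7,8}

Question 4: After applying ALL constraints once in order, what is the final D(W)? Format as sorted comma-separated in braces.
Constraint 1 (W < X) on D(W)={3,4,5,6,8,9} D(X)={3,4,5,6,7,8}: W {3,4,5,6,8,9}->{3,4,5,6}; X {3,4,5,6,7,8}->{4,5,6,7,8}
Constraint 2 (W != X) on D(W)={3,4,5,6} D(X)={4,5,6,7,8}: no change
Constraint 3 (W < Y) on D(W)={3,4,5,6} D(Y)={4,5,6,7,9}: no change
Constraint 4 (X != U) on D(X)={4,5,6,7,8} D(U)={3,4,5,8,9}: no change
So after all 4 constraints: D(W) = {3,4,5,6}

Answer: {3,4,5,6}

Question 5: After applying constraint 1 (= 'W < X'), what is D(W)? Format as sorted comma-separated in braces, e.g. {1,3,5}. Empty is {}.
Answer: {3,4,5,6}

Derivation:
Constraint 1 (W < X) on D(W)={3,4,5,6,8,9} D(X)={3,4,5,6,7,8}: W {3,4,5,6,8,9}->{3,4,5,6}; X {3,4,5,6,7,8}->{4,5,6,7,8}
So after constraint 1: D(W) = {3,4,5,6}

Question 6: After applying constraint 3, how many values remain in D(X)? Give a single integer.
Constraint 1 (W < X) on D(W)={3,4,5,6,8,9} D(X)={3,4,5,6,7,8}: W {3,4,5,6,8,9}->{3,4,5,6}; X {3,4,5,6,7,8}->{4,5,6,7,8}
Constraint 2 (W != X) on D(W)={3,4,5,6} D(X)={4,5,6,7,8}: no change
Constraint 3 (W < Y) on D(W)={3,4,5,6} D(Y)={4,5,6,7,9}: no change
So after constraint 3: D(X)={4,5,6,7,8}, size = 5

Answer: 5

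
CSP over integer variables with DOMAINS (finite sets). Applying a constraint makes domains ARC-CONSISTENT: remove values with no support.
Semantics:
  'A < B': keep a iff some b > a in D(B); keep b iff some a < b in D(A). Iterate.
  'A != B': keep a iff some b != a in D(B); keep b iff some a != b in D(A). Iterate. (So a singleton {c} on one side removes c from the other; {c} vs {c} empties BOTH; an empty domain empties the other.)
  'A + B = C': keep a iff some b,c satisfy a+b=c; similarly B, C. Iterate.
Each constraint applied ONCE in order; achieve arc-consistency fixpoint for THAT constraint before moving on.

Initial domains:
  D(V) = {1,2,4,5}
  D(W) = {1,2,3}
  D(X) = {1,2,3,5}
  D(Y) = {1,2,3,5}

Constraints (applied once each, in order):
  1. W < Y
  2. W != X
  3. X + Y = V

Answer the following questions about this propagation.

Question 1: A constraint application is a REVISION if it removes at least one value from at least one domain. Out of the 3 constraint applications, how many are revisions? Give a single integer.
Constraint 1 (W < Y) on D(W)={1,2,3} D(Y)={1,2,3,5}: Y {1,2,3,5}->{2,3,5} => REVISION
Constraint 2 (W != X) on D(W)={1,2,3} D(X)={1,2,3,5}: no change => not a revision
Constraint 3 (X + Y = V) on D(X)={1,2,3,5} D(Y)={2,3,5} D(V)={1,2,4,5}: X {1,2,3,5}->{1,2,3}; Y {2,3,5}->{2,3}; V {1,2,4,5}->{4,5} => REVISION
Total revisions = 2

Answer: 2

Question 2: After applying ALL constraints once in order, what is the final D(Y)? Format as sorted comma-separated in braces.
Answer: {2,3}

Derivation:
Constraint 1 (W < Y) on D(W)={1,2,3} D(Y)={1,2,3,5}: Y {1,2,3,5}->{2,3,5}
Constraint 2 (W != X) on D(W)={1,2,3} D(X)={1,2,3,5}: no change
Constraint 3 (X + Y = V) on D(X)={1,2,3,5} D(Y)={2,3,5} D(V)={1,2,4,5}: X {1,2,3,5}->{1,2,3}; Y {2,3,5}->{2,3}; V {1,2,4,5}->{4,5}
So after all 3 constraints: D(Y) = {2,3}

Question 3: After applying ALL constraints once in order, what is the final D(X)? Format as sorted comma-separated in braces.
Constraint 1 (W < Y) on D(W)={1,2,3} D(Y)={1,2,3,5}: Y {1,2,3,5}->{2,3,5}
Constraint 2 (W != X) on D(W)={1,2,3} D(X)={1,2,3,5}: no change
Constraint 3 (X + Y = V) on D(X)={1,2,3,5} D(Y)={2,3,5} D(V)={1,2,4,5}: X {1,2,3,5}->{1,2,3}; Y {2,3,5}->{2,3}; V {1,2,4,5}->{4,5}
So after all 3 constraints: D(X) = {1,2,3}

Answer: {1,2,3}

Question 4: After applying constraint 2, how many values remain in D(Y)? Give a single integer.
Answer: 3

Derivation:
Constraint 1 (W < Y) on D(W)={1,2,3} D(Y)={1,2,3,5}: Y {1,2,3,5}->{2,3,5}
Constraint 2 (W != X) on D(W)={1,2,3} D(X)={1,2,3,5}: no change
So after constraint 2: D(Y)={2,3,5}, size = 3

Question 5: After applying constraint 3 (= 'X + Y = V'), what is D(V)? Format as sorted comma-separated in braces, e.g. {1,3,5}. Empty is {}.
Answer: {4,5}

Derivation:
Constraint 1 (W < Y) on D(W)={1,2,3} D(Y)={1,2,3,5}: Y {1,2,3,5}->{2,3,5}
Constraint 2 (W != X) on D(W)={1,2,3} D(X)={1,2,3,5}: no change
Constraint 3 (X + Y = V) on D(X)={1,2,3,5} D(Y)={2,3,5} D(V)={1,2,4,5}: X {1,2,3,5}->{1,2,3}; Y {2,3,5}->{2,3}; V {1,2,4,5}->{4,5}
So after constraint 3: D(V) = {4,5}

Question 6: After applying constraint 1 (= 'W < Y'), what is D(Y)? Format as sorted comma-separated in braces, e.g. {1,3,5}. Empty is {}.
Constraint 1 (W < Y) on D(W)={1,2,3} D(Y)={1,2,3,5}: Y {1,2,3,5}->{2,3,5}
So after constraint 1: D(Y) = {2,3,5}

Answer: {2,3,5}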